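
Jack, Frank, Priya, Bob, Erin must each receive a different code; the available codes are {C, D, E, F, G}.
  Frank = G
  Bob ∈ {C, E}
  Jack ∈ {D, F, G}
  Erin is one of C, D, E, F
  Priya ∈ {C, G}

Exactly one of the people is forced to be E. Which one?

Bob

Frank must be G (only option left). Remove G from Jack, Priya.
That leaves Priya = C. Remove C from Bob, Erin.
So E goes to Bob.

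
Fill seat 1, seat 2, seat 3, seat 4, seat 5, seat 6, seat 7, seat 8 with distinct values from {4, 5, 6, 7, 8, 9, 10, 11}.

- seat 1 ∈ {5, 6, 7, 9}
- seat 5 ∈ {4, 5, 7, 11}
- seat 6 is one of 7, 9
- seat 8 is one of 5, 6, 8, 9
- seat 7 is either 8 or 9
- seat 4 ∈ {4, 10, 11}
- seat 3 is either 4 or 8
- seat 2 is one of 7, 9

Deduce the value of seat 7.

The 8 variables together cover exactly {4, 5, 6, 7, 8, 9, 10, 11} — 8 values for 8 variables — and 10 appears only in seat 4's list, so seat 4 = 10.
The 7 still-open variables together cover exactly {4, 5, 6, 7, 8, 9, 11} — 7 values for 7 variables — and 11 appears only in seat 5's list, so seat 5 = 11.
The 6 still-open variables draw from only 6 values {4, 5, 6, 7, 8, 9}, so each is used; only seat 3 can be 4, hence seat 3 = 4.
The 2 variables seat 2 and seat 6 are confined to {7, 9}, which locks those values in; drop them from seat 1, seat 7, seat 8.
So seat 7 = 8.

8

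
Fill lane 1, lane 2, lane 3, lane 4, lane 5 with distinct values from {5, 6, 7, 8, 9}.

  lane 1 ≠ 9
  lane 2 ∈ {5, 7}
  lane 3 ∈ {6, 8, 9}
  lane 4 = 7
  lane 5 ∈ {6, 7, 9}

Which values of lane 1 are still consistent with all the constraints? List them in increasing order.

lane 4 has just one choice, so lane 4 = 7. Remove 7 from lane 1, lane 2, lane 5.
That leaves lane 2 = 5. So lane 1 can't be 5.
No further eliminations apply; lane 1 can still be any of 6, 8.

6, 8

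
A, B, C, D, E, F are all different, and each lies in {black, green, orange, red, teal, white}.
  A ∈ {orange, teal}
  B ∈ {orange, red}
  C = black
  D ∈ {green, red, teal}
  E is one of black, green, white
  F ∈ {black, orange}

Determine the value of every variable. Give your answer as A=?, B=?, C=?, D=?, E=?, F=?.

A=teal, B=red, C=black, D=green, E=white, F=orange

C must be black (only option left). Remove black from E, F.
F has just one choice, so F = orange. Remove orange from A, B.
A must be teal (only option left). So D can't be teal.
B must be red (only option left). Remove red from D.
D's domain is down to {green}, so D = green. So E can't be green.
E has just one choice, so E = white.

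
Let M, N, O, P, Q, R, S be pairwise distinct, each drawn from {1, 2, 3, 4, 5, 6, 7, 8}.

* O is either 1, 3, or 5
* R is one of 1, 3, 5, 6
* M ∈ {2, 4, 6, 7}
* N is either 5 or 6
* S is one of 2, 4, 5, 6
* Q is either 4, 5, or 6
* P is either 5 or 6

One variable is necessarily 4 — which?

Q

Among the 7 variables, 7 fits only M (and all 7 values in {1, 2, 3, 4, 5, 6, 7} must be used), so M = 7.
Among the 6 still-open variables, 2 fits only S (and all 6 values in {1, 2, 3, 4, 5, 6} must be used), so S = 2.
The 5 still-open variables together cover exactly {1, 3, 4, 5, 6} — 5 values for 5 variables — and 4 appears only in Q's list, so Q = 4.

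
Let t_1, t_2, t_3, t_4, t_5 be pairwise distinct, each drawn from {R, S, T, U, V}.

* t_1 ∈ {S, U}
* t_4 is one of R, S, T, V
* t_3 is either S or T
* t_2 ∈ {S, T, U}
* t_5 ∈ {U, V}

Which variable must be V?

The 5 variables together cover exactly {R, S, T, U, V} — 5 values for 5 variables — and R appears only in t_4's list, so t_4 = R.
The 4 still-open variables together cover exactly {S, T, U, V} — 4 values for 4 variables — and V appears only in t_5's list, so t_5 = V.

t_5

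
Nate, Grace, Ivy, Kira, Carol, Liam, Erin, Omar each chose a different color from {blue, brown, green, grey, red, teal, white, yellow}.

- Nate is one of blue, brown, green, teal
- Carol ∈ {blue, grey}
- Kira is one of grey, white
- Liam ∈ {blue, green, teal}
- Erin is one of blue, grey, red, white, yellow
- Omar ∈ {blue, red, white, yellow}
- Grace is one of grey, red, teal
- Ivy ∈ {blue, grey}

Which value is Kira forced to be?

white

The 8 variables together cover exactly {blue, brown, green, grey, red, teal, white, yellow} — 8 values for 8 variables — and brown appears only in Nate's list, so Nate = brown.
The 7 still-open variables draw from only 7 values {blue, green, grey, red, teal, white, yellow}, so each is used; only Liam can be green, hence Liam = green.
The 6 still-open variables draw from only 6 values {blue, grey, red, teal, white, yellow}, so each is used; only Grace can be teal, hence Grace = teal.
Ivy and Carol between them cover only {blue, grey} — a naked pair. Remove those values from Kira, Erin, Omar.
So Kira = white.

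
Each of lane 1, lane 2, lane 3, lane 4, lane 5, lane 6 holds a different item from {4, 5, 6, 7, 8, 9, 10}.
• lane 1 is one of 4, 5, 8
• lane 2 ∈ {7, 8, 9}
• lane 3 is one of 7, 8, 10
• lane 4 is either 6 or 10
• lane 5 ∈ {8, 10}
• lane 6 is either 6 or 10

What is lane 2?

The 2 variables lane 4 and lane 6 are confined to {6, 10}, which locks those values in; drop them from lane 3, lane 5.
lane 5 has just one choice, so lane 5 = 8. Strike 8 from lane 1, lane 2, lane 3.
lane 3's domain is down to {7}, so lane 3 = 7. Remove 7 from lane 2.
So lane 2 = 9.

9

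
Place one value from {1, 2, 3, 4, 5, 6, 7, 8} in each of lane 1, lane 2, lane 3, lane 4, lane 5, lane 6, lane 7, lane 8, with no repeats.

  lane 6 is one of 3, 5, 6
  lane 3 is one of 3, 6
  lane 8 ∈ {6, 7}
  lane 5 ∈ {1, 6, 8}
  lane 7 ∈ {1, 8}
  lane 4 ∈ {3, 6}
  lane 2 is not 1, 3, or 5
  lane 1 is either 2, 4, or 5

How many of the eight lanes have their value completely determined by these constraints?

The 2 variables lane 3 and lane 4 are confined to {3, 6}, which locks those values in; drop them from lane 2, lane 5, lane 6, lane 8.
lane 6 has just one choice, so lane 6 = 5. Remove 5 from lane 1.
lane 8 must be 7 (only option left). Strike 7 from lane 2.
lane 5 and lane 7 share exactly the 2 values {1, 8}; by pigeonhole those values go to them, so strike 1, 8 from lane 2.
Determined: lane 6=5, lane 8=7. The other lanes each still have more than one consistent value. That makes 2.

2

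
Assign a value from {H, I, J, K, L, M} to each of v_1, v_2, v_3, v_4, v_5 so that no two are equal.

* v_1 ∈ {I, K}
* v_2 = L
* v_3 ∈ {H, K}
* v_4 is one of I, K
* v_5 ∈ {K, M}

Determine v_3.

v_2 must be L (only option left).
The 4 still-open variables draw from only 4 values {H, I, K, M}, so each is used; only v_3 can be H, hence v_3 = H.

H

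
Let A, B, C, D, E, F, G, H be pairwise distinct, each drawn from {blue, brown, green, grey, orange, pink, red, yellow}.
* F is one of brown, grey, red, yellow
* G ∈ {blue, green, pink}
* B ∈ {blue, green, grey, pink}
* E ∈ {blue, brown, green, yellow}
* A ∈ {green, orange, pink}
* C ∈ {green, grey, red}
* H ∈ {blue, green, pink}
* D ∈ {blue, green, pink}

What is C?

Among the 8 variables, orange fits only A (and all 8 values in {blue, brown, green, grey, orange, pink, red, yellow} must be used), so A = orange.
D, G, H between them cover only {blue, green, pink} — a naked triple. Remove those values from B, C, E.
B must be grey (only option left). Strike grey from C, F.
So C = red.

red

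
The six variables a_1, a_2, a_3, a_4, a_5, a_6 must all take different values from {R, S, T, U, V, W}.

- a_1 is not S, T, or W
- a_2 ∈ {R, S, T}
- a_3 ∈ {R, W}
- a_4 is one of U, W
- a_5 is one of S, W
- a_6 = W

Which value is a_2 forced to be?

T

a_6's domain is down to {W}, so a_6 = W. Strike W from a_3, a_4, a_5.
That leaves a_3 = R. So a_1, a_2 can't be R.
That leaves a_4 = U. Strike U from a_1.
a_5's domain is down to {S}, so a_5 = S. So a_2 can't be S.
So a_2 = T.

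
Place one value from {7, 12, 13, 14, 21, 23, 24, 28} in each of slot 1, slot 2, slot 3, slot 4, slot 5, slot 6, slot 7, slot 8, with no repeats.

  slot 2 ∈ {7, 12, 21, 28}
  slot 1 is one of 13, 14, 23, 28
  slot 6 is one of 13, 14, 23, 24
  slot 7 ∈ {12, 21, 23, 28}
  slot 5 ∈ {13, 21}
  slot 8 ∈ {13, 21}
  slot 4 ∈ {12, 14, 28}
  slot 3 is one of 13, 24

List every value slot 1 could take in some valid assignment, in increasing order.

The 8 variables draw from only 8 values {7, 12, 13, 14, 21, 23, 24, 28}, so each is used; only slot 2 can be 7, hence slot 2 = 7.
slot 5 and slot 8 between them cover only {13, 21} — a naked pair. Remove those values from slot 1, slot 3, slot 6, slot 7.
slot 3 must be 24 (only option left). Strike 24 from slot 6.
No further eliminations apply; slot 1 can still be any of 14, 23, 28.

14, 23, 28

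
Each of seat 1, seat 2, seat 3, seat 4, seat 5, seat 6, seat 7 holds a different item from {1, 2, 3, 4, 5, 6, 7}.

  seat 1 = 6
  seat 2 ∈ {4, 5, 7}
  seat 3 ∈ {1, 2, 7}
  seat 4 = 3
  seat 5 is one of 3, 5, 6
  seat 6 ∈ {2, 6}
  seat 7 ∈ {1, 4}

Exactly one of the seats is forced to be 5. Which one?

seat 1 has just one choice, so seat 1 = 6. So seat 5, seat 6 can't be 6.
That leaves seat 4 = 3. Strike 3 from seat 5.
So 5 goes to seat 5.

seat 5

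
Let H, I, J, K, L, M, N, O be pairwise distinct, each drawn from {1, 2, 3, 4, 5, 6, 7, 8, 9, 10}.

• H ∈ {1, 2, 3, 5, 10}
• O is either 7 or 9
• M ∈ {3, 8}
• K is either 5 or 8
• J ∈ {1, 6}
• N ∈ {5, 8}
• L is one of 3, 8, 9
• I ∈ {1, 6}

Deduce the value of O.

7

I and J between them cover only {1, 6} — a naked pair. Remove those values from H.
The 2 variables K and N are confined to {5, 8}, which locks those values in; drop them from H, L, M.
M has just one choice, so M = 3. Remove 3 from H, L.
L must be 9 (only option left). Strike 9 from O.
So O = 7.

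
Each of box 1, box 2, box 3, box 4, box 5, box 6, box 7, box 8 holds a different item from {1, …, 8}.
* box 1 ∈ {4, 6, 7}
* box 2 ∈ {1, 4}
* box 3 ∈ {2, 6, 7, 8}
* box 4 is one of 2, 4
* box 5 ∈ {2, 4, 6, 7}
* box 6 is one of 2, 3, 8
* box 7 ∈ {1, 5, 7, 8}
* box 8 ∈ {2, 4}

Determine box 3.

8

The 8 variables draw from only 8 values {1, 2, 3, 4, 5, 6, 7, 8}, so each is used; only box 6 can be 3, hence box 6 = 3.
The 7 still-open variables draw from only 7 values {1, 2, 4, 5, 6, 7, 8}, so each is used; only box 7 can be 5, hence box 7 = 5.
The 6 still-open variables draw from only 6 values {1, 2, 4, 6, 7, 8}, so each is used; only box 2 can be 1, hence box 2 = 1.
Among the 5 still-open variables, 8 fits only box 3 (and all 5 values in {2, 4, 6, 7, 8} must be used), so box 3 = 8.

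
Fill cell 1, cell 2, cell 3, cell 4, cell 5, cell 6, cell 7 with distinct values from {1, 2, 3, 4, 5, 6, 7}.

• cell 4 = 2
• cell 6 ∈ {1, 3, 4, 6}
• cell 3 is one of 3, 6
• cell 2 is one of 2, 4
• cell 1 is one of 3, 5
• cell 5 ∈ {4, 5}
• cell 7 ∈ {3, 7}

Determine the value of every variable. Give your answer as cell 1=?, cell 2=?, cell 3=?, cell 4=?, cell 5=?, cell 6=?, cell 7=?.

cell 4 has just one choice, so cell 4 = 2. Eliminate 2 elsewhere: cell 2.
cell 2's domain is down to {4}, so cell 2 = 4. Strike 4 from cell 5, cell 6.
cell 5's domain is down to {5}, so cell 5 = 5. Eliminate 5 elsewhere: cell 1.
That leaves cell 1 = 3. Strike 3 from cell 3, cell 6, cell 7.
cell 3's domain is down to {6}, so cell 3 = 6. So cell 6 can't be 6.
cell 6 must be 1 (only option left).
cell 7's domain is down to {7}, so cell 7 = 7.

cell 1=3, cell 2=4, cell 3=6, cell 4=2, cell 5=5, cell 6=1, cell 7=7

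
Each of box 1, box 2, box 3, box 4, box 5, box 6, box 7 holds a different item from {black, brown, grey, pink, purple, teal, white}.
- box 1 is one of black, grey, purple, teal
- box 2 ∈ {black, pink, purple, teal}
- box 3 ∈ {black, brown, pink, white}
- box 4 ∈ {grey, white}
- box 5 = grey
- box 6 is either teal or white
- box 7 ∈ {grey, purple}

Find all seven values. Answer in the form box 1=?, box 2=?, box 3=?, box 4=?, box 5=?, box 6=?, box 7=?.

box 5's domain is down to {grey}, so box 5 = grey. Strike grey from box 1, box 4, box 7.
box 7's domain is down to {purple}, so box 7 = purple. Strike purple from box 1, box 2.
box 4 must be white (only option left). Strike white from box 3, box 6.
That leaves box 6 = teal. Eliminate teal elsewhere: box 1, box 2.
box 1's domain is down to {black}, so box 1 = black. Remove black from box 2, box 3.
box 2 must be pink (only option left). So box 3 can't be pink.
box 3 must be brown (only option left).

box 1=black, box 2=pink, box 3=brown, box 4=white, box 5=grey, box 6=teal, box 7=purple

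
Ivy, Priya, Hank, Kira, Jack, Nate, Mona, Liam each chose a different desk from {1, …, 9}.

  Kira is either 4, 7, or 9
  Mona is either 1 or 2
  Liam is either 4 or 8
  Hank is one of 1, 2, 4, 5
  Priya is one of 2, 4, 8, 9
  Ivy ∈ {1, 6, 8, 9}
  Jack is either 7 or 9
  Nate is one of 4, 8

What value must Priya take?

2

The 8 variables together cover exactly {1, 2, 4, 5, 6, 7, 8, 9} — 8 values for 8 variables — and 5 appears only in Hank's list, so Hank = 5.
Among the 7 still-open variables, 6 fits only Ivy (and all 7 values in {1, 2, 4, 6, 7, 8, 9} must be used), so Ivy = 6.
The 6 still-open variables together cover exactly {1, 2, 4, 7, 8, 9} — 6 values for 6 variables — and 1 appears only in Mona's list, so Mona = 1.
The 5 still-open variables draw from only 5 values {2, 4, 7, 8, 9}, so each is used; only Priya can be 2, hence Priya = 2.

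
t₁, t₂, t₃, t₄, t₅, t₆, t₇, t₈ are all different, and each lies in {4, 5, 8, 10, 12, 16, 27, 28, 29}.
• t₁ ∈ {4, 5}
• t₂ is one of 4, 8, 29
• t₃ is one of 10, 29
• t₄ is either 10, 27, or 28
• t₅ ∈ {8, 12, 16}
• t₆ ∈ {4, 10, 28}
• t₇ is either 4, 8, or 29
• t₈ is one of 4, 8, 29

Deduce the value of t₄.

27

t₂, t₇, t₈ share exactly the 3 values {4, 8, 29}; by pigeonhole those values go to them, so strike 4, 8, 29 from t₁, t₃, t₅, t₆.
t₁ must be 5 (only option left).
That leaves t₃ = 10. Eliminate 10 elsewhere: t₄, t₆.
t₆ must be 28 (only option left). Remove 28 from t₄.
So t₄ = 27.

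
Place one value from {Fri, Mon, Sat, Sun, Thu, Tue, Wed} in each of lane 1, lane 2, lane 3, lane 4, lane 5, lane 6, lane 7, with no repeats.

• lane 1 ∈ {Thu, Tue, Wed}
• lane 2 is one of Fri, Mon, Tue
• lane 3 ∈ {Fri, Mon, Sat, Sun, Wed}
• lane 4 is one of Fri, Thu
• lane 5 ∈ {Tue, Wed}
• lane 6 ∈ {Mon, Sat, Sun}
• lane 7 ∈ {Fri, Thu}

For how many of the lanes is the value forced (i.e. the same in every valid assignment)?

1

lane 4 and lane 7 between them cover only {Fri, Thu} — a naked pair. Remove those values from lane 1, lane 2, lane 3.
lane 1 and lane 5 between them cover only {Tue, Wed} — a naked pair. Remove those values from lane 2, lane 3.
That leaves lane 2 = Mon. So lane 3, lane 6 can't be Mon.
Determined: lane 2=Mon. The other lanes each still have more than one consistent value. That makes 1.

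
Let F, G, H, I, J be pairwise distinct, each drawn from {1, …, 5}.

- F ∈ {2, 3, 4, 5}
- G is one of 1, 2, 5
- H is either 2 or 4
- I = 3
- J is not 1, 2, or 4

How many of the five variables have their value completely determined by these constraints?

I's domain is down to {3}, so I = 3. Remove 3 from F, J.
That leaves J = 5. So F, G can't be 5.
The 3 still-open variables draw from only 3 values {1, 2, 4}, so each is used; only G can be 1, hence G = 1.
Determined: G=1, I=3, J=5. The other variables each still have more than one consistent value. That makes 3.

3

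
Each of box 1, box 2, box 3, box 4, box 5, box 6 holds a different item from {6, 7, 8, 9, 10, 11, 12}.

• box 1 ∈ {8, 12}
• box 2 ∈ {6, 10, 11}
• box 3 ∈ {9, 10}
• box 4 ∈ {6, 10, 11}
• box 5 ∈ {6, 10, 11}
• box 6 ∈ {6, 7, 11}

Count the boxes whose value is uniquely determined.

2

The 3 variables box 2, box 4, box 5 are confined to {6, 10, 11}, which locks those values in; drop them from box 3, box 6.
That leaves box 3 = 9.
box 6's domain is down to {7}, so box 6 = 7.
Determined: box 3=9, box 6=7. The other boxes each still have more than one consistent value. That makes 2.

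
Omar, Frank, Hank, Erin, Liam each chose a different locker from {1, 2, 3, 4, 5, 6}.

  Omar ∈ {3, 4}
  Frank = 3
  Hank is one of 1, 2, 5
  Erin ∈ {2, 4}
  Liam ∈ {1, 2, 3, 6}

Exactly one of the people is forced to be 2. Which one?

Erin

Frank must be 3 (only option left). Remove 3 from Omar, Liam.
Omar must be 4 (only option left). So Erin can't be 4.
So 2 goes to Erin.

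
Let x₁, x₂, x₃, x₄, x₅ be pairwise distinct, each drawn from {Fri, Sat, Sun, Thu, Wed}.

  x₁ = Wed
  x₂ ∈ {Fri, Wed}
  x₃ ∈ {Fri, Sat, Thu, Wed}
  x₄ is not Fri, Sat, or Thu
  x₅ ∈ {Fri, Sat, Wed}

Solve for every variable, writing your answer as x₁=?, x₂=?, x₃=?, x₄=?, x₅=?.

x₁'s domain is down to {Wed}, so x₁ = Wed. So x₂, x₃, x₄, x₅ can't be Wed.
x₂ must be Fri (only option left). Eliminate Fri elsewhere: x₃, x₅.
x₄ has just one choice, so x₄ = Sun.
That leaves x₅ = Sat. Strike Sat from x₃.
x₃'s domain is down to {Thu}, so x₃ = Thu.

x₁=Wed, x₂=Fri, x₃=Thu, x₄=Sun, x₅=Sat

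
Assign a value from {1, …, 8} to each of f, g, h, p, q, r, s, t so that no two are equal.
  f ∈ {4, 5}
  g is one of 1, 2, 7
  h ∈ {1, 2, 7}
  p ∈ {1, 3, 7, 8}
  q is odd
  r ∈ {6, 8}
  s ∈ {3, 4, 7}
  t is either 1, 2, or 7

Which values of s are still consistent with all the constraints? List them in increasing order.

The 8 variables draw from only 8 values {1, 2, 3, 4, 5, 6, 7, 8}, so each is used; only r can be 6, hence r = 6.
The 7 still-open variables together cover exactly {1, 2, 3, 4, 5, 7, 8} — 7 values for 7 variables — and 8 appears only in p's list, so p = 8.
g, h, t between them cover only {1, 2, 7} — a naked triple. Remove those values from q, s.
No further eliminations apply; s can still be any of 3, 4.

3, 4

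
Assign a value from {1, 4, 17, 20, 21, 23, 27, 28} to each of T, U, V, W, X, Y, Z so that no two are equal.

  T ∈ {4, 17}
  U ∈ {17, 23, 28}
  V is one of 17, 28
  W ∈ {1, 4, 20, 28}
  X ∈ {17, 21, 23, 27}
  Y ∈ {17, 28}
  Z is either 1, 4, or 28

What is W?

V and Y share exactly the 2 values {17, 28}; by pigeonhole those values go to them, so strike 17, 28 from T, U, W, X, Z.
T's domain is down to {4}, so T = 4. Eliminate 4 elsewhere: W, Z.
U must be 23 (only option left). So X can't be 23.
Z has just one choice, so Z = 1. So W can't be 1.
So W = 20.

20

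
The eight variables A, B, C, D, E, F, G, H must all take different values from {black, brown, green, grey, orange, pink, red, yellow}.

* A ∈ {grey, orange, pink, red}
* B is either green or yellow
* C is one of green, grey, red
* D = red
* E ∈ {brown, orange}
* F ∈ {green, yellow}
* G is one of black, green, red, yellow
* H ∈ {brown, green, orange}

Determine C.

grey

D must be red (only option left). Remove red from A, C, G.
The 7 still-open variables together cover exactly {black, brown, green, grey, orange, pink, yellow} — 7 values for 7 variables — and black appears only in G's list, so G = black.
Among the 6 still-open variables, pink fits only A (and all 6 values in {brown, green, grey, orange, pink, yellow} must be used), so A = pink.
The 5 still-open variables together cover exactly {brown, green, grey, orange, yellow} — 5 values for 5 variables — and grey appears only in C's list, so C = grey.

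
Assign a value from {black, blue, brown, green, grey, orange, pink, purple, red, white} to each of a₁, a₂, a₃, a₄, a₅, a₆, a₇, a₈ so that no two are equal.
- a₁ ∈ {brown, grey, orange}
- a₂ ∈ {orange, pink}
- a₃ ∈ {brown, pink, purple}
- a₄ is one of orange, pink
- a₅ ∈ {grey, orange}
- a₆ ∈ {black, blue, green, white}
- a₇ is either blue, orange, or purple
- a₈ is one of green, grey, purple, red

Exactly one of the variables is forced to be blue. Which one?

a₇

a₂ and a₄ between them cover only {orange, pink} — a naked pair. Remove those values from a₁, a₃, a₅, a₇.
a₅ has just one choice, so a₅ = grey. Strike grey from a₁, a₈.
a₁'s domain is down to {brown}, so a₁ = brown. Strike brown from a₃.
That leaves a₃ = purple. Eliminate purple elsewhere: a₇, a₈.
So blue goes to a₇.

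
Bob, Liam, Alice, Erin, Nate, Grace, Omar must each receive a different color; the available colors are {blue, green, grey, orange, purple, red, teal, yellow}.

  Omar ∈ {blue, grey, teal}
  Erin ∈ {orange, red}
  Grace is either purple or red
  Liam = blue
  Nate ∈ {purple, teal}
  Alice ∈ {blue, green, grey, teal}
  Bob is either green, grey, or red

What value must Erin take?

Liam must be blue (only option left). So Alice, Omar can't be blue.
Among the 6 still-open variables, orange fits only Erin (and all 6 values in {green, grey, orange, purple, red, teal} must be used), so Erin = orange.

orange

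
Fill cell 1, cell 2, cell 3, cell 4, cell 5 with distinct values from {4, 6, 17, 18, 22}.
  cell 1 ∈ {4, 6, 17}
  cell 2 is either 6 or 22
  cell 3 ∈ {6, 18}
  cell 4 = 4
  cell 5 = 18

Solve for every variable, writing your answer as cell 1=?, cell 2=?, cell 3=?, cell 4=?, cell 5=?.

cell 1=17, cell 2=22, cell 3=6, cell 4=4, cell 5=18

cell 4 must be 4 (only option left). So cell 1 can't be 4.
cell 5 has just one choice, so cell 5 = 18. Remove 18 from cell 3.
cell 3 has just one choice, so cell 3 = 6. Remove 6 from cell 1, cell 2.
cell 1's domain is down to {17}, so cell 1 = 17.
That leaves cell 2 = 22.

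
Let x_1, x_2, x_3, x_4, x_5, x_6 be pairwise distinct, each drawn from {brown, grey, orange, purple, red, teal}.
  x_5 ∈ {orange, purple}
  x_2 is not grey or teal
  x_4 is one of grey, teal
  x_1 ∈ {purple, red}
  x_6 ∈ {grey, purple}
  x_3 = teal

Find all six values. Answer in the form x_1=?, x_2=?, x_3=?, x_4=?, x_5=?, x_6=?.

x_3's domain is down to {teal}, so x_3 = teal. Eliminate teal elsewhere: x_4.
x_4's domain is down to {grey}, so x_4 = grey. Remove grey from x_6.
x_6 has just one choice, so x_6 = purple. So x_1, x_2, x_5 can't be purple.
x_1's domain is down to {red}, so x_1 = red. Strike red from x_2.
x_5's domain is down to {orange}, so x_5 = orange. Eliminate orange elsewhere: x_2.
x_2 must be brown (only option left).

x_1=red, x_2=brown, x_3=teal, x_4=grey, x_5=orange, x_6=purple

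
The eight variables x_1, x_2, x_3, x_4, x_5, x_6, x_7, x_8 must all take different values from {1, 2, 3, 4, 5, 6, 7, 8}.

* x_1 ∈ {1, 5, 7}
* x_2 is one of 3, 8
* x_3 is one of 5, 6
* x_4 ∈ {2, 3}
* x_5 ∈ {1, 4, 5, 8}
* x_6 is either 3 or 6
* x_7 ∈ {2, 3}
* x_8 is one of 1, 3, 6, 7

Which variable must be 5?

x_3

The 8 variables together cover exactly {1, 2, 3, 4, 5, 6, 7, 8} — 8 values for 8 variables — and 4 appears only in x_5's list, so x_5 = 4.
The 7 still-open variables together cover exactly {1, 2, 3, 5, 6, 7, 8} — 7 values for 7 variables — and 8 appears only in x_2's list, so x_2 = 8.
The 2 variables x_4 and x_7 are confined to {2, 3}, which locks those values in; drop them from x_6, x_8.
x_6 has just one choice, so x_6 = 6. Eliminate 6 elsewhere: x_3, x_8.
So 5 goes to x_3.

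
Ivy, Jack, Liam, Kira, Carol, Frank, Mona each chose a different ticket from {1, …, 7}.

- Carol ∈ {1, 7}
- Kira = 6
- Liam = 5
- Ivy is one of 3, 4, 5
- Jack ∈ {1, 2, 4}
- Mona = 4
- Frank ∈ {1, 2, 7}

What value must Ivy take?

Liam has just one choice, so Liam = 5. So Ivy can't be 5.
Kira's domain is down to {6}, so Kira = 6.
That leaves Mona = 4. So Ivy, Jack can't be 4.
So Ivy = 3.

3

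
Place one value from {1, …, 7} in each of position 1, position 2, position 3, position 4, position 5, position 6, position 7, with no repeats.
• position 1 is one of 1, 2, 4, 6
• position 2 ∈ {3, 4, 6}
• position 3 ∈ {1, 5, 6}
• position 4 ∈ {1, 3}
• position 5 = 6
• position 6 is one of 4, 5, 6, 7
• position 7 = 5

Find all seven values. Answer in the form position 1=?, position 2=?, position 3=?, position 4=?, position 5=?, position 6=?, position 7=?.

position 5 has just one choice, so position 5 = 6. Remove 6 from position 1, position 2, position 3, position 6.
That leaves position 7 = 5. Remove 5 from position 3, position 6.
position 3's domain is down to {1}, so position 3 = 1. So position 1, position 4 can't be 1.
position 4 must be 3 (only option left). So position 2 can't be 3.
That leaves position 2 = 4. So position 1, position 6 can't be 4.
position 6's domain is down to {7}, so position 6 = 7.
That leaves position 1 = 2.

position 1=2, position 2=4, position 3=1, position 4=3, position 5=6, position 6=7, position 7=5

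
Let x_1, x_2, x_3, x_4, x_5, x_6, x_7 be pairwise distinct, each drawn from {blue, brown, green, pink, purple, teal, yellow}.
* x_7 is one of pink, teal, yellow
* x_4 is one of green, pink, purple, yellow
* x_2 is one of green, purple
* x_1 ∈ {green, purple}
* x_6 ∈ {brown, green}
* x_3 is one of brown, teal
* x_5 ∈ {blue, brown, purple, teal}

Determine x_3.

The 7 variables together cover exactly {blue, brown, green, pink, purple, teal, yellow} — 7 values for 7 variables — and blue appears only in x_5's list, so x_5 = blue.
The 2 variables x_1 and x_2 are confined to {green, purple}, which locks those values in; drop them from x_4, x_6.
That leaves x_6 = brown. Eliminate brown elsewhere: x_3.
So x_3 = teal.

teal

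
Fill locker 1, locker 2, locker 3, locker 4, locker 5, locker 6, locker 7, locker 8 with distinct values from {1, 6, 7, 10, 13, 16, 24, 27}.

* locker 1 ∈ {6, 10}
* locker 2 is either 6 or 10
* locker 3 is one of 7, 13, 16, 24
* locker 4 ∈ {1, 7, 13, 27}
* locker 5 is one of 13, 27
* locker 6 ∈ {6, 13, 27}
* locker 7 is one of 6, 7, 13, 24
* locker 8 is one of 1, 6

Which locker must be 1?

Among the 8 variables, 16 fits only locker 3 (and all 8 values in {1, 6, 7, 10, 13, 16, 24, 27} must be used), so locker 3 = 16.
The 7 still-open variables draw from only 7 values {1, 6, 7, 10, 13, 24, 27}, so each is used; only locker 7 can be 24, hence locker 7 = 24.
Among the 6 still-open variables, 7 fits only locker 4 (and all 6 values in {1, 6, 7, 10, 13, 27} must be used), so locker 4 = 7.
The 5 still-open variables draw from only 5 values {1, 6, 10, 13, 27}, so each is used; only locker 8 can be 1, hence locker 8 = 1.

locker 8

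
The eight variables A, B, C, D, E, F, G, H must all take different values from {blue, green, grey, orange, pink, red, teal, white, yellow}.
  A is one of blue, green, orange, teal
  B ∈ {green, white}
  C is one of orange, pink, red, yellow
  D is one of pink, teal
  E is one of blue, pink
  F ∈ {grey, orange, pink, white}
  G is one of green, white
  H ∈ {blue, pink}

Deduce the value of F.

B and G between them cover only {green, white} — a naked pair. Remove those values from A, F.
E and H share exactly the 2 values {blue, pink}; by pigeonhole those values go to them, so strike blue, pink from A, C, D, F.
D has just one choice, so D = teal. Eliminate teal elsewhere: A.
That leaves A = orange. Eliminate orange elsewhere: C, F.
So F = grey.

grey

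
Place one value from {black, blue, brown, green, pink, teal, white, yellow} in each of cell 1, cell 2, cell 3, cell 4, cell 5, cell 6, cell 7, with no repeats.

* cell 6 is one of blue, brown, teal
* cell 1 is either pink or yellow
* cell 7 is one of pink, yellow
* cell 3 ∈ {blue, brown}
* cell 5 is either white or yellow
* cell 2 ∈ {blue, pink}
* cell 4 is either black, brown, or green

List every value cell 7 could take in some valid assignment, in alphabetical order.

cell 1 and cell 7 between them cover only {pink, yellow} — a naked pair. Remove those values from cell 2, cell 5.
cell 2's domain is down to {blue}, so cell 2 = blue. Strike blue from cell 3, cell 6.
cell 3's domain is down to {brown}, so cell 3 = brown. Eliminate brown elsewhere: cell 4, cell 6.
cell 5 must be white (only option left).
cell 6's domain is down to {teal}, so cell 6 = teal.
No further eliminations apply; cell 7 can still be any of pink, yellow.

pink, yellow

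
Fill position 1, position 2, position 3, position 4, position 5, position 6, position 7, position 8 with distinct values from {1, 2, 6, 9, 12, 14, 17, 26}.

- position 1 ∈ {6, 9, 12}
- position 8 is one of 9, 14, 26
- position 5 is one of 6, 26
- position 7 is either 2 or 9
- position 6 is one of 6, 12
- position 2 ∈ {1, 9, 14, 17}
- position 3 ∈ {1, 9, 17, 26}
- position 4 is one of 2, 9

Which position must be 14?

position 8

position 4 and position 7 share exactly the 2 values {2, 9}; by pigeonhole those values go to them, so strike 2, 9 from position 1, position 2, position 3, position 8.
position 1 and position 6 between them cover only {6, 12} — a naked pair. Remove those values from position 5.
position 5's domain is down to {26}, so position 5 = 26. So position 3, position 8 can't be 26.
So 14 goes to position 8.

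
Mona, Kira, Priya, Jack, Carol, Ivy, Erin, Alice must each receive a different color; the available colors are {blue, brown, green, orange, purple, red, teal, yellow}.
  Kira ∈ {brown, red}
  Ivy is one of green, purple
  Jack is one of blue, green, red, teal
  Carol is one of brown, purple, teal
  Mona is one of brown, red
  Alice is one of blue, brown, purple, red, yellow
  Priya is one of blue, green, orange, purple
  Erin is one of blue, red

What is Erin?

The 8 variables draw from only 8 values {blue, brown, green, orange, purple, red, teal, yellow}, so each is used; only Priya can be orange, hence Priya = orange.
Among the 7 still-open variables, yellow fits only Alice (and all 7 values in {blue, brown, green, purple, red, teal, yellow} must be used), so Alice = yellow.
Mona and Kira between them cover only {brown, red} — a naked pair. Remove those values from Jack, Carol, Erin.
So Erin = blue.

blue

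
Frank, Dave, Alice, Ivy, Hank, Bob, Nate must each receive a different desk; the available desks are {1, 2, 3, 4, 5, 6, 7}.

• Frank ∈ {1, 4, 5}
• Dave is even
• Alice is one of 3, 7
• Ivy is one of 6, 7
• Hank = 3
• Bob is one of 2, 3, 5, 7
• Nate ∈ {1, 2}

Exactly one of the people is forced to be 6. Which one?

Ivy

Hank must be 3 (only option left). Strike 3 from Alice, Bob.
Alice's domain is down to {7}, so Alice = 7. Strike 7 from Ivy, Bob.
So 6 goes to Ivy.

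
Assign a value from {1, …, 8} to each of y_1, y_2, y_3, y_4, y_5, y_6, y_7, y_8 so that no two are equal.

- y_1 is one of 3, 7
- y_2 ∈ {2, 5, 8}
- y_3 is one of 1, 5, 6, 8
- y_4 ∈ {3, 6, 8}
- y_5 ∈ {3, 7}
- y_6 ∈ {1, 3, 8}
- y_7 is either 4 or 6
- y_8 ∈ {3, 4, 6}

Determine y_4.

8

The 8 variables together cover exactly {1, 2, 3, 4, 5, 6, 7, 8} — 8 values for 8 variables — and 2 appears only in y_2's list, so y_2 = 2.
Among the 7 still-open variables, 5 fits only y_3 (and all 7 values in {1, 3, 4, 5, 6, 7, 8} must be used), so y_3 = 5.
The 6 still-open variables draw from only 6 values {1, 3, 4, 6, 7, 8}, so each is used; only y_6 can be 1, hence y_6 = 1.
The 5 still-open variables together cover exactly {3, 4, 6, 7, 8} — 5 values for 5 variables — and 8 appears only in y_4's list, so y_4 = 8.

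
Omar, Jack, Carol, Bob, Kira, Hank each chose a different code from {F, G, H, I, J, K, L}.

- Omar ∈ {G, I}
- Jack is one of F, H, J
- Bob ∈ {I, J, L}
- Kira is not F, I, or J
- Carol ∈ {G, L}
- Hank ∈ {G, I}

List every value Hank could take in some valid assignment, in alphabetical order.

The 2 variables Omar and Hank are confined to {G, I}, which locks those values in; drop them from Carol, Bob, Kira.
That leaves Carol = L. Remove L from Bob, Kira.
That leaves Bob = J. Remove J from Jack.
No further eliminations apply; Hank can still be any of G, I.

G, I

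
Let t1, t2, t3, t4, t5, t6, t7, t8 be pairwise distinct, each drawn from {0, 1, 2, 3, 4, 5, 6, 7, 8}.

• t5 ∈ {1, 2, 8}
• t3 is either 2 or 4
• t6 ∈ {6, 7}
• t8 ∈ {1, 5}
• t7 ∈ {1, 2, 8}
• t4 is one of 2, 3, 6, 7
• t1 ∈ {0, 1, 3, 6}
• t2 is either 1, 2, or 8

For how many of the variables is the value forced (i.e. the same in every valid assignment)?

The 3 variables t2, t5, t7 are confined to {1, 2, 8}, which locks those values in; drop them from t1, t3, t4, t8.
t3 must be 4 (only option left).
t8 must be 5 (only option left).
Determined: t3=4, t8=5. The other variables each still have more than one consistent value. That makes 2.

2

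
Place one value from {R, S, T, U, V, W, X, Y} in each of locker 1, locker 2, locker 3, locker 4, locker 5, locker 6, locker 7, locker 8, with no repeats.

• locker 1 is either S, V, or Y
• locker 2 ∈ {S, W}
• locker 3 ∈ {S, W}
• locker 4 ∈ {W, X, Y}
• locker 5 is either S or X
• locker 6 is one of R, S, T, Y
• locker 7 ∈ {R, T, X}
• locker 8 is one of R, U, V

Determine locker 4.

Among the 8 variables, U fits only locker 8 (and all 8 values in {R, S, T, U, V, W, X, Y} must be used), so locker 8 = U.
Among the 7 still-open variables, V fits only locker 1 (and all 7 values in {R, S, T, V, W, X, Y} must be used), so locker 1 = V.
locker 2 and locker 3 between them cover only {S, W} — a naked pair. Remove those values from locker 4, locker 5, locker 6.
locker 5 must be X (only option left). Eliminate X elsewhere: locker 4, locker 7.
So locker 4 = Y.

Y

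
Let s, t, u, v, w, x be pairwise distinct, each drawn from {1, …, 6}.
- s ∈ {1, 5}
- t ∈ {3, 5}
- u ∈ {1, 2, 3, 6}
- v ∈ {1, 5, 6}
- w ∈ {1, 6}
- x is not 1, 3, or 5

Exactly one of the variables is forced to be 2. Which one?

The 6 variables draw from only 6 values {1, 2, 3, 4, 5, 6}, so each is used; only x can be 4, hence x = 4.
Among the 5 still-open variables, 2 fits only u (and all 5 values in {1, 2, 3, 5, 6} must be used), so u = 2.

u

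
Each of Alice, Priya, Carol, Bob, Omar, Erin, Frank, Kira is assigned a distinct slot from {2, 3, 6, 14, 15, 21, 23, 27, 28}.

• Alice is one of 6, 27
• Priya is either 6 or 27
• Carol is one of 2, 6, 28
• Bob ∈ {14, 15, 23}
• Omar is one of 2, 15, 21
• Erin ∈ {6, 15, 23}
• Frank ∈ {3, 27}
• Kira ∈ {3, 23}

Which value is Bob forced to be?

Alice and Priya share exactly the 2 values {6, 27}; by pigeonhole those values go to them, so strike 6, 27 from Carol, Erin, Frank.
Frank has just one choice, so Frank = 3. Remove 3 from Kira.
Kira must be 23 (only option left). Eliminate 23 elsewhere: Bob, Erin.
Erin has just one choice, so Erin = 15. So Bob, Omar can't be 15.
So Bob = 14.

14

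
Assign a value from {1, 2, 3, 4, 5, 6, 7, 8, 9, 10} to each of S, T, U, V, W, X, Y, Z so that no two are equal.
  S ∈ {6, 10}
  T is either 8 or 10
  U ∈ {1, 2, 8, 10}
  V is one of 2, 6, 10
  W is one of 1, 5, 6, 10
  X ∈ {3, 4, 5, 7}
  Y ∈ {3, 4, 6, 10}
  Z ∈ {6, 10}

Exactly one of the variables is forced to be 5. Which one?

W

The 2 variables S and Z are confined to {6, 10}, which locks those values in; drop them from T, U, V, W, Y.
T must be 8 (only option left). So U can't be 8.
V's domain is down to {2}, so V = 2. Eliminate 2 elsewhere: U.
U must be 1 (only option left). Eliminate 1 elsewhere: W.
So 5 goes to W.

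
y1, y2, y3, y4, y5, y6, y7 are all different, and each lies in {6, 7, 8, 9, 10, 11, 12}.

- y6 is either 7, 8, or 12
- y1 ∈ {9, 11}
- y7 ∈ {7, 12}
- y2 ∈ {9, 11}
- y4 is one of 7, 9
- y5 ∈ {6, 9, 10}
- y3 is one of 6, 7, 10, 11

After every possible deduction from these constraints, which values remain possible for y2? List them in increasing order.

9, 11

The 7 variables draw from only 7 values {6, 7, 8, 9, 10, 11, 12}, so each is used; only y6 can be 8, hence y6 = 8.
Among the 6 still-open variables, 12 fits only y7 (and all 6 values in {6, 7, 9, 10, 11, 12} must be used), so y7 = 12.
y1 and y2 between them cover only {9, 11} — a naked pair. Remove those values from y3, y4, y5.
y4 has just one choice, so y4 = 7. Eliminate 7 elsewhere: y3.
No further eliminations apply; y2 can still be any of 9, 11.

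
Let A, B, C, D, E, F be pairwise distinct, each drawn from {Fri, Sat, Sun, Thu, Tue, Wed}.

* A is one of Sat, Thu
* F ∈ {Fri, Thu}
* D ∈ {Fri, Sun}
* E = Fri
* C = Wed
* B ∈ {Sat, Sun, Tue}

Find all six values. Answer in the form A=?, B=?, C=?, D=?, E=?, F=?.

A=Sat, B=Tue, C=Wed, D=Sun, E=Fri, F=Thu

C's domain is down to {Wed}, so C = Wed.
E must be Fri (only option left). Strike Fri from D, F.
F has just one choice, so F = Thu. Eliminate Thu elsewhere: A.
That leaves A = Sat. Eliminate Sat elsewhere: B.
That leaves D = Sun. Eliminate Sun elsewhere: B.
B has just one choice, so B = Tue.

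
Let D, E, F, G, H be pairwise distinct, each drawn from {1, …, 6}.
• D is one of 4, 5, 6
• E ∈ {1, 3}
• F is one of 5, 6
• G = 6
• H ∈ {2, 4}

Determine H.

2

G's domain is down to {6}, so G = 6. Strike 6 from D, F.
F has just one choice, so F = 5. Strike 5 from D.
That leaves D = 4. Remove 4 from H.
So H = 2.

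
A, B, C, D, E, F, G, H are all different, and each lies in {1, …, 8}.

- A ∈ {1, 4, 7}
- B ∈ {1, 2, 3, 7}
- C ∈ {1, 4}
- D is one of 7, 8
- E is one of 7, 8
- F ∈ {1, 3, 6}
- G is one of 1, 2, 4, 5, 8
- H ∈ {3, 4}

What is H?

The 8 variables draw from only 8 values {1, 2, 3, 4, 5, 6, 7, 8}, so each is used; only G can be 5, hence G = 5.
The 7 still-open variables draw from only 7 values {1, 2, 3, 4, 6, 7, 8}, so each is used; only B can be 2, hence B = 2.
The 6 still-open variables draw from only 6 values {1, 3, 4, 6, 7, 8}, so each is used; only F can be 6, hence F = 6.
The 5 still-open variables draw from only 5 values {1, 3, 4, 7, 8}, so each is used; only H can be 3, hence H = 3.

3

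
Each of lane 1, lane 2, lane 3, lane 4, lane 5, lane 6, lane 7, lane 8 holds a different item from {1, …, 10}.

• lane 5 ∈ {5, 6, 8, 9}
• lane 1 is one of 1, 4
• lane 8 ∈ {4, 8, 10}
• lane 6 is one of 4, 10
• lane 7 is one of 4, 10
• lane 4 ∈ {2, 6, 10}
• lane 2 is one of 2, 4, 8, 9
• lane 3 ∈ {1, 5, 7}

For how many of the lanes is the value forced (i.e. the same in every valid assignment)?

The 2 variables lane 6 and lane 7 are confined to {4, 10}, which locks those values in; drop them from lane 1, lane 2, lane 4, lane 8.
That leaves lane 1 = 1. Eliminate 1 elsewhere: lane 3.
lane 8's domain is down to {8}, so lane 8 = 8. So lane 2, lane 5 can't be 8.
Determined: lane 1=1, lane 8=8. The other lanes each still have more than one consistent value. That makes 2.

2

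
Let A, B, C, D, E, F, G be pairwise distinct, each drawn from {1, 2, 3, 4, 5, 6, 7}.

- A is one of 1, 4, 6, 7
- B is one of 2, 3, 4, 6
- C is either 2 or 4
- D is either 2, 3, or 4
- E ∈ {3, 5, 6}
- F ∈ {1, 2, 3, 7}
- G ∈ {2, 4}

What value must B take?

6

The 7 variables draw from only 7 values {1, 2, 3, 4, 5, 6, 7}, so each is used; only E can be 5, hence E = 5.
The 2 variables C and G are confined to {2, 4}, which locks those values in; drop them from A, B, D, F.
That leaves D = 3. Strike 3 from B, F.
So B = 6.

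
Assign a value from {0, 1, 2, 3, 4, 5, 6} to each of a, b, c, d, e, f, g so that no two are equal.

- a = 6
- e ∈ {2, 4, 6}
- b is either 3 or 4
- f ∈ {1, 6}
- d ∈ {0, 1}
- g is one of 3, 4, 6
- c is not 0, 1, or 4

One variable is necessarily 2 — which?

a must be 6 (only option left). Strike 6 from c, e, f, g.
That leaves f = 1. Strike 1 from d.
That leaves d = 0.
Among the 4 still-open variables, 5 fits only c (and all 4 values in {2, 3, 4, 5} must be used), so c = 5.
The 3 still-open variables draw from only 3 values {2, 3, 4}, so each is used; only e can be 2, hence e = 2.

e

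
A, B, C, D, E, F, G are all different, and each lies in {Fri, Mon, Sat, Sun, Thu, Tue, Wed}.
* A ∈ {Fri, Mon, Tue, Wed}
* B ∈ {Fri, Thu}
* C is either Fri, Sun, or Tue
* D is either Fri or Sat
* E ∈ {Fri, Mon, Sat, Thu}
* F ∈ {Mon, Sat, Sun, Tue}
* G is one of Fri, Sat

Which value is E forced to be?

Mon

Among the 7 variables, Wed fits only A (and all 7 values in {Fri, Mon, Sat, Sun, Thu, Tue, Wed} must be used), so A = Wed.
The 2 variables D and G are confined to {Fri, Sat}, which locks those values in; drop them from B, C, E, F.
That leaves B = Thu. Remove Thu from E.
So E = Mon.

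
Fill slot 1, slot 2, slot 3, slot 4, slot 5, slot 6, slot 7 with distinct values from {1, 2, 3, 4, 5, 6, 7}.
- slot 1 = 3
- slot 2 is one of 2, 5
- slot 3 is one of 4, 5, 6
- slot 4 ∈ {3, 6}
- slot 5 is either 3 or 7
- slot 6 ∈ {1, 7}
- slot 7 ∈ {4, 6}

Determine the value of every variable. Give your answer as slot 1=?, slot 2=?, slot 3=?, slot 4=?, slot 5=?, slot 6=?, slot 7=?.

slot 1=3, slot 2=2, slot 3=5, slot 4=6, slot 5=7, slot 6=1, slot 7=4

slot 1's domain is down to {3}, so slot 1 = 3. Remove 3 from slot 4, slot 5.
slot 4 must be 6 (only option left). Remove 6 from slot 3, slot 7.
That leaves slot 5 = 7. Remove 7 from slot 6.
slot 6's domain is down to {1}, so slot 6 = 1.
slot 7 has just one choice, so slot 7 = 4. Strike 4 from slot 3.
slot 3's domain is down to {5}, so slot 3 = 5. So slot 2 can't be 5.
That leaves slot 2 = 2.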